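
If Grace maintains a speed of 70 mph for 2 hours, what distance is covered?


Use the formula: distance = speed x time
Speed = 70 mph, Time = 2 hours
70 x 2 = 140 miles

140 miles


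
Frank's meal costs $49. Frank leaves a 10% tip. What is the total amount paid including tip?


Calculate the tip:
10% of $49 = $4.90
Add tip to meal cost:
$49 + $4.90 = $53.90

$53.90


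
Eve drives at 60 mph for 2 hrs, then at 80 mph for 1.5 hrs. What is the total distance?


Leg 1 distance:
60 x 2 = 120 miles
Leg 2 distance:
80 x 1.5 = 120 miles
Total distance:
120 + 120 = 240 miles

240 miles


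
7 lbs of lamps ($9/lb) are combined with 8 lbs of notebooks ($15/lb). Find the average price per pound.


Cost of lamps:
7 x $9 = $63
Cost of notebooks:
8 x $15 = $120
Total cost: $63 + $120 = $183
Total weight: 15 lbs
Average: $183 / 15 = $12.20/lb

$12.20/lb


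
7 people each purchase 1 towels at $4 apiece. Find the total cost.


Cost per person:
1 x $4 = $4
Group total:
7 x $4 = $28

$28


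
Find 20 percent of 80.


Convert percentage to decimal:
20% = 0.2
Multiply:
80 x 0.2 = 16

16


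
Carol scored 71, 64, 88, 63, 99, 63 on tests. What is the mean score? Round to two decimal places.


Add the scores:
71 + 64 + 88 + 63 + 99 + 63 = 448
Divide by the number of tests:
448 / 6 = 74.6666... ≈ 74.67

74.67


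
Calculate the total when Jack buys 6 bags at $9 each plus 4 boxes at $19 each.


Cost of bags:
6 x $9 = $54
Cost of boxes:
4 x $19 = $76
Add both:
$54 + $76 = $130

$130


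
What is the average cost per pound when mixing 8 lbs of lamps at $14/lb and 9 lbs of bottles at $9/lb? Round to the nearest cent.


Cost of lamps:
8 x $14 = $112
Cost of bottles:
9 x $9 = $81
Total cost: $112 + $81 = $193
Total weight: 17 lbs
Average: $193 / 17 = $11.3529... ≈ $11.35/lb

$11.35/lb


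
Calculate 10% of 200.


Convert percentage to decimal:
10% = 0.1
Multiply:
200 x 0.1 = 20

20


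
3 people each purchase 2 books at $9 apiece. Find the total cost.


Cost per person:
2 x $9 = $18
Group total:
3 x $18 = $54

$54


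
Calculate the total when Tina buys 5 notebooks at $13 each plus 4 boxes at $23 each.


Cost of notebooks:
5 x $13 = $65
Cost of boxes:
4 x $23 = $92
Add both:
$65 + $92 = $157

$157


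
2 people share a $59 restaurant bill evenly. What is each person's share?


Total bill: $59
Number of people: 2
Each pays: $59 / 2 = $29.50

$29.50


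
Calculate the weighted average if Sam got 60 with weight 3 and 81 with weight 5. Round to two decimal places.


Weighted sum:
3 x 60 + 5 x 81 = 585
Total weight:
3 + 5 = 8
Weighted average:
585 / 8 = 73.125 ≈ 73.13

73.13


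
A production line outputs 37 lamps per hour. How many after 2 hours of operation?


Production rate: 37 lamps per hour
Time: 2 hours
Total: 37 x 2 = 74 lamps

74 lamps


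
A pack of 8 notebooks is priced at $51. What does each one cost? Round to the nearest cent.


Total cost: $51
Number of items: 8
Unit price: $51 / 8 = $6.375 ≈ $6.38

$6.38


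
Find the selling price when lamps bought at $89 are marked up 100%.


Calculate the markup amount:
100% of $89 = $89
Add to cost:
$89 + $89 = $178

$178


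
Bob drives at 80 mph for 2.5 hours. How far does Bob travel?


Use the formula: distance = speed x time
Speed = 80 mph, Time = 2.5 hours
80 x 2.5 = 200 miles

200 miles


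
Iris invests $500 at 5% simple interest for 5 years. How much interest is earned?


Use the formula I = P x R x T / 100
P x R x T = 500 x 5 x 5 = 12500
I = 12500 / 100 = $125

$125


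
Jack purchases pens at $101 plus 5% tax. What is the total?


Calculate the tax:
5% of $101 = $5.05
Add tax to price:
$101 + $5.05 = $106.05

$106.05


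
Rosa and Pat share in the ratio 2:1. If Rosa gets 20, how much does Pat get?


Find the multiplier:
20 / 2 = 10
Apply to Pat's share:
1 x 10 = 10

10


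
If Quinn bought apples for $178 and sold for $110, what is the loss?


Selling price = $110
Cost price = $178
Loss = cost price - selling price:
Loss = $178 - $110 = $68

$68


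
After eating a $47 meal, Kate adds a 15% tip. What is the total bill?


Calculate the tip:
15% of $47 = $7.05
Add tip to meal cost:
$47 + $7.05 = $54.05

$54.05


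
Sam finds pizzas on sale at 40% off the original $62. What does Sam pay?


Calculate the discount amount:
40% of $62 = $24.80
Subtract from original:
$62 - $24.80 = $37.20

$37.20


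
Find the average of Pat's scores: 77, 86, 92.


Add the scores:
77 + 86 + 92 = 255
Divide by the number of tests:
255 / 3 = 85

85


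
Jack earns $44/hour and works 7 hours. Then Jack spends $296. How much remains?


Calculate earnings:
7 x $44 = $308
Subtract spending:
$308 - $296 = $12

$12


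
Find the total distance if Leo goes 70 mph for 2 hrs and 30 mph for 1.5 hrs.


Leg 1 distance:
70 x 2 = 140 miles
Leg 2 distance:
30 x 1.5 = 45 miles
Total distance:
140 + 45 = 185 miles

185 miles


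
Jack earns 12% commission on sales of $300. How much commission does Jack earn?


Convert rate to decimal:
12% = 0.12
Multiply by sales:
$300 x 0.12 = $36

$36


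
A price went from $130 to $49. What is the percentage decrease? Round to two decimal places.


Find the absolute change:
|49 - 130| = 81
Divide by original and multiply by 100:
81 / 130 x 100 = 62.3076...% ≈ 62.31%

62.31%


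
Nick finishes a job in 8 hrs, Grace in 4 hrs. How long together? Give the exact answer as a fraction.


Nick's rate: 1/8 of the job per hour
Grace's rate: 1/4 of the job per hour
Combined rate: 1/8 + 1/4 = 3/8 per hour
Time = 1 / (3/8) = 8/3 hours (≈ 2.67 hours)

8/3 hours


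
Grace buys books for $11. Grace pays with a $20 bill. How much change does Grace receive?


Start with the amount paid:
$20
Subtract the price:
$20 - $11 = $9

$9


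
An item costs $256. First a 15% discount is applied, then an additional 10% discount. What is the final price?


First discount:
15% of $256 = $38.40
Price after first discount:
$256 - $38.40 = $217.60
Second discount:
10% of $217.60 = $21.76
Final price:
$217.60 - $21.76 = $195.84

$195.84


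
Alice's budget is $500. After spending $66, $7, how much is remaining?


Add up expenses:
$66 + $7 = $73
Subtract from budget:
$500 - $73 = $427

$427


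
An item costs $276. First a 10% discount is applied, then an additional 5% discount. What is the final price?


First discount:
10% of $276 = $27.60
Price after first discount:
$276 - $27.60 = $248.40
Second discount:
5% of $248.40 = $12.42
Final price:
$248.40 - $12.42 = $235.98

$235.98


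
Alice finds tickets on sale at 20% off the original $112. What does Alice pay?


Calculate the discount amount:
20% of $112 = $22.40
Subtract from original:
$112 - $22.40 = $89.60

$89.60


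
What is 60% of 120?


Convert percentage to decimal:
60% = 0.6
Multiply:
120 x 0.6 = 72

72


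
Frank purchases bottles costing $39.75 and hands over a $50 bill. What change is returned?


Start with the amount paid:
$50
Subtract the price:
$50 - $39.75 = $10.25

$10.25


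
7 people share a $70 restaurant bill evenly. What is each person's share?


Total bill: $70
Number of people: 7
Each pays: $70 / 7 = $10

$10


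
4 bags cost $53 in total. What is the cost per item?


Total cost: $53
Number of items: 4
Unit price: $53 / 4 = $13.25

$13.25


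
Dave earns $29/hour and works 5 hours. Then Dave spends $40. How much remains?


Calculate earnings:
5 x $29 = $145
Subtract spending:
$145 - $40 = $105

$105


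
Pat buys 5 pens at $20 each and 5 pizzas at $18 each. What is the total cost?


Cost of pens:
5 x $20 = $100
Cost of pizzas:
5 x $18 = $90
Add both:
$100 + $90 = $190

$190


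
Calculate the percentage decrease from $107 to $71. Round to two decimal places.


Find the absolute change:
|71 - 107| = 36
Divide by original and multiply by 100:
36 / 107 x 100 = 33.6448...% ≈ 33.64%

33.64%


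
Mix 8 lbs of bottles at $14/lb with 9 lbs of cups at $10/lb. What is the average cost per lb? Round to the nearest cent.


Cost of bottles:
8 x $14 = $112
Cost of cups:
9 x $10 = $90
Total cost: $112 + $90 = $202
Total weight: 17 lbs
Average: $202 / 17 = $11.8823... ≈ $11.88/lb

$11.88/lb


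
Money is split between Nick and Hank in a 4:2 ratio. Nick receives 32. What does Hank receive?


Find the multiplier:
32 / 4 = 8
Apply to Hank's share:
2 x 8 = 16

16


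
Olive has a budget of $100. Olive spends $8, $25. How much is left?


Add up expenses:
$8 + $25 = $33
Subtract from budget:
$100 - $33 = $67

$67


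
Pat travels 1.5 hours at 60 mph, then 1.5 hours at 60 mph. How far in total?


Leg 1 distance:
60 x 1.5 = 90 miles
Leg 2 distance:
60 x 1.5 = 90 miles
Total distance:
90 + 90 = 180 miles

180 miles


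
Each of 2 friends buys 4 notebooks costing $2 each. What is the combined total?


Cost per person:
4 x $2 = $8
Group total:
2 x $8 = $16

$16


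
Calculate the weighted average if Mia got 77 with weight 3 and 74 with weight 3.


Weighted sum:
3 x 77 + 3 x 74 = 453
Total weight:
3 + 3 = 6
Weighted average:
453 / 6 = 75.5

75.5


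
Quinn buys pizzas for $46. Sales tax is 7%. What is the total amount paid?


Calculate the tax:
7% of $46 = $3.22
Add tax to price:
$46 + $3.22 = $49.22

$49.22


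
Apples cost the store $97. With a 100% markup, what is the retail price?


Calculate the markup amount:
100% of $97 = $97
Add to cost:
$97 + $97 = $194

$194


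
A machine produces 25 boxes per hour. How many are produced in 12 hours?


Production rate: 25 boxes per hour
Time: 12 hours
Total: 25 x 12 = 300 boxes

300 boxes


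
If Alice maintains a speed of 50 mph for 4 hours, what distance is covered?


Use the formula: distance = speed x time
Speed = 50 mph, Time = 4 hours
50 x 4 = 200 miles

200 miles


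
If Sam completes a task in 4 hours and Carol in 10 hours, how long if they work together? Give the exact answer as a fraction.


Sam's rate: 1/4 of the job per hour
Carol's rate: 1/10 of the job per hour
Combined rate: 1/4 + 1/10 = 7/20 per hour
Time = 1 / (7/20) = 20/7 hours (≈ 2.86 hours)

20/7 hours


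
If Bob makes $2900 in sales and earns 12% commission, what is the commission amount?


Convert rate to decimal:
12% = 0.12
Multiply by sales:
$2900 x 0.12 = $348

$348


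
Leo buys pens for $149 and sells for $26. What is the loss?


Selling price = $26
Cost price = $149
Loss = cost price - selling price:
Loss = $149 - $26 = $123

$123


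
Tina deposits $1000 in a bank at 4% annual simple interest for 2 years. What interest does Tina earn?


Use the formula I = P x R x T / 100
P x R x T = 1000 x 4 x 2 = 8000
I = 8000 / 100 = $80

$80


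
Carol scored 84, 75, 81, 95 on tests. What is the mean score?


Add the scores:
84 + 75 + 81 + 95 = 335
Divide by the number of tests:
335 / 4 = 83.75

83.75


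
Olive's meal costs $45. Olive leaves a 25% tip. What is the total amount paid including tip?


Calculate the tip:
25% of $45 = $11.25
Add tip to meal cost:
$45 + $11.25 = $56.25

$56.25


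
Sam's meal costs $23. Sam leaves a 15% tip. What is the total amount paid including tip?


Calculate the tip:
15% of $23 = $3.45
Add tip to meal cost:
$23 + $3.45 = $26.45

$26.45


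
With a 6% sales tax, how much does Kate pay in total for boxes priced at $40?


Calculate the tax:
6% of $40 = $2.40
Add tax to price:
$40 + $2.40 = $42.40

$42.40


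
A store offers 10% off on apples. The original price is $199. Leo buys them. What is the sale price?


Calculate the discount amount:
10% of $199 = $19.90
Subtract from original:
$199 - $19.90 = $179.10

$179.10


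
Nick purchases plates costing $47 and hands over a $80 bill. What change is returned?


Start with the amount paid:
$80
Subtract the price:
$80 - $47 = $33

$33


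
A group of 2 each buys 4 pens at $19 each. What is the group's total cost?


Cost per person:
4 x $19 = $76
Group total:
2 x $76 = $152

$152


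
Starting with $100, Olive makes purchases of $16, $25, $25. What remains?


Add up expenses:
$16 + $25 + $25 = $66
Subtract from budget:
$100 - $66 = $34

$34


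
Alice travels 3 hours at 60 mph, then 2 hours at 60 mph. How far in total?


Leg 1 distance:
60 x 3 = 180 miles
Leg 2 distance:
60 x 2 = 120 miles
Total distance:
180 + 120 = 300 miles

300 miles


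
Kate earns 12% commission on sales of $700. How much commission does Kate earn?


Convert rate to decimal:
12% = 0.12
Multiply by sales:
$700 x 0.12 = $84

$84


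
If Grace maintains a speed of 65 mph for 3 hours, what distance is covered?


Use the formula: distance = speed x time
Speed = 65 mph, Time = 3 hours
65 x 3 = 195 miles

195 miles


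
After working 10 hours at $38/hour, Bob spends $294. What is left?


Calculate earnings:
10 x $38 = $380
Subtract spending:
$380 - $294 = $86

$86


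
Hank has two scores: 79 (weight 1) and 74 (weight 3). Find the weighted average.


Weighted sum:
1 x 79 + 3 x 74 = 301
Total weight:
1 + 3 = 4
Weighted average:
301 / 4 = 75.25

75.25


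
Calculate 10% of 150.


Convert percentage to decimal:
10% = 0.1
Multiply:
150 x 0.1 = 15

15


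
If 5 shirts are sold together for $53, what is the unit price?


Total cost: $53
Number of items: 5
Unit price: $53 / 5 = $10.60

$10.60


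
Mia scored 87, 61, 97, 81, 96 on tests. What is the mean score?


Add the scores:
87 + 61 + 97 + 81 + 96 = 422
Divide by the number of tests:
422 / 5 = 84.4

84.4


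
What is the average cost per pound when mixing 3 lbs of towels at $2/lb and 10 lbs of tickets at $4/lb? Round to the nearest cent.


Cost of towels:
3 x $2 = $6
Cost of tickets:
10 x $4 = $40
Total cost: $6 + $40 = $46
Total weight: 13 lbs
Average: $46 / 13 = $3.5384... ≈ $3.54/lb

$3.54/lb


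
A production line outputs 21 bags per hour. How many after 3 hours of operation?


Production rate: 21 bags per hour
Time: 3 hours
Total: 21 x 3 = 63 bags

63 bags


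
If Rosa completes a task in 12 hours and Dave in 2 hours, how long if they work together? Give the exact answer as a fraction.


Rosa's rate: 1/12 of the job per hour
Dave's rate: 1/2 of the job per hour
Combined rate: 1/12 + 1/2 = 7/12 per hour
Time = 1 / (7/12) = 12/7 hours (≈ 1.71 hours)

12/7 hours


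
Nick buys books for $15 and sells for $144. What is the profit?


Selling price = $144
Cost price = $15
Profit = selling price - cost price:
Profit = $144 - $15 = $129

$129


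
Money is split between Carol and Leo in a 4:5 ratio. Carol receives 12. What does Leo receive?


Find the multiplier:
12 / 4 = 3
Apply to Leo's share:
5 x 3 = 15

15


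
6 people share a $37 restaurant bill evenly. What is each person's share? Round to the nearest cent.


Total bill: $37
Number of people: 6
Each pays: $37 / 6 = $6.1666... ≈ $6.17

$6.17


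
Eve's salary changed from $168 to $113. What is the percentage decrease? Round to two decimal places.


Find the absolute change:
|113 - 168| = 55
Divide by original and multiply by 100:
55 / 168 x 100 = 32.7380...% ≈ 32.74%

32.74%


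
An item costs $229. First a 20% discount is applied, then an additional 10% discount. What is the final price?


First discount:
20% of $229 = $45.80
Price after first discount:
$229 - $45.80 = $183.20
Second discount:
10% of $183.20 = $18.32
Final price:
$183.20 - $18.32 = $164.88

$164.88


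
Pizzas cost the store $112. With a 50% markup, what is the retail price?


Calculate the markup amount:
50% of $112 = $56
Add to cost:
$112 + $56 = $168

$168


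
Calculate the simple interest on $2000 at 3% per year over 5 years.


Use the formula I = P x R x T / 100
P x R x T = 2000 x 3 x 5 = 30000
I = 30000 / 100 = $300

$300


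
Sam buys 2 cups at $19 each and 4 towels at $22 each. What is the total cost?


Cost of cups:
2 x $19 = $38
Cost of towels:
4 x $22 = $88
Add both:
$38 + $88 = $126

$126


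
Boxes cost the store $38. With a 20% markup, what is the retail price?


Calculate the markup amount:
20% of $38 = $7.60
Add to cost:
$38 + $7.60 = $45.60

$45.60


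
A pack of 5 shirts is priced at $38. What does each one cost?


Total cost: $38
Number of items: 5
Unit price: $38 / 5 = $7.60

$7.60


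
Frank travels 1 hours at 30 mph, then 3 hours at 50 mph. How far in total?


Leg 1 distance:
30 x 1 = 30 miles
Leg 2 distance:
50 x 3 = 150 miles
Total distance:
30 + 150 = 180 miles

180 miles


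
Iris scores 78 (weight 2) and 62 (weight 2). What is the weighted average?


Weighted sum:
2 x 78 + 2 x 62 = 280
Total weight:
2 + 2 = 4
Weighted average:
280 / 4 = 70

70


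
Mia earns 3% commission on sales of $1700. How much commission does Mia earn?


Convert rate to decimal:
3% = 0.03
Multiply by sales:
$1700 x 0.03 = $51

$51


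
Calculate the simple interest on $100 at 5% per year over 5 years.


Use the formula I = P x R x T / 100
P x R x T = 100 x 5 x 5 = 2500
I = 2500 / 100 = $25

$25


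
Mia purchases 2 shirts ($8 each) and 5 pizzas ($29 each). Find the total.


Cost of shirts:
2 x $8 = $16
Cost of pizzas:
5 x $29 = $145
Add both:
$16 + $145 = $161

$161


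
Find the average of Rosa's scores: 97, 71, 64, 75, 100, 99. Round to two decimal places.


Add the scores:
97 + 71 + 64 + 75 + 100 + 99 = 506
Divide by the number of tests:
506 / 6 = 84.3333... ≈ 84.33

84.33


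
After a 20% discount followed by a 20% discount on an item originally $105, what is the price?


First discount:
20% of $105 = $21
Price after first discount:
$105 - $21 = $84
Second discount:
20% of $84 = $16.80
Final price:
$84 - $16.80 = $67.20

$67.20


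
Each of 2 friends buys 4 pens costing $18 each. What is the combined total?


Cost per person:
4 x $18 = $72
Group total:
2 x $72 = $144

$144


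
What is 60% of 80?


Convert percentage to decimal:
60% = 0.6
Multiply:
80 x 0.6 = 48

48


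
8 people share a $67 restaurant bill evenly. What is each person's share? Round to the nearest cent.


Total bill: $67
Number of people: 8
Each pays: $67 / 8 = $8.375 ≈ $8.38

$8.38


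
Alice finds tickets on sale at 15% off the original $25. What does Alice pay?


Calculate the discount amount:
15% of $25 = $3.75
Subtract from original:
$25 - $3.75 = $21.25

$21.25


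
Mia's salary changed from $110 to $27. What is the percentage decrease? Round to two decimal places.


Find the absolute change:
|27 - 110| = 83
Divide by original and multiply by 100:
83 / 110 x 100 = 75.4545...% ≈ 75.45%

75.45%


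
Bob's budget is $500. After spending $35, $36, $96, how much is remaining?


Add up expenses:
$35 + $36 + $96 = $167
Subtract from budget:
$500 - $167 = $333

$333


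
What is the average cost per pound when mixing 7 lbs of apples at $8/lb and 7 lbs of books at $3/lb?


Cost of apples:
7 x $8 = $56
Cost of books:
7 x $3 = $21
Total cost: $56 + $21 = $77
Total weight: 14 lbs
Average: $77 / 14 = $5.50/lb

$5.50/lb


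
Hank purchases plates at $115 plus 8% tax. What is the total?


Calculate the tax:
8% of $115 = $9.20
Add tax to price:
$115 + $9.20 = $124.20

$124.20


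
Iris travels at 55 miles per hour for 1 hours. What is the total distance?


Use the formula: distance = speed x time
Speed = 55 mph, Time = 1 hours
55 x 1 = 55 miles

55 miles


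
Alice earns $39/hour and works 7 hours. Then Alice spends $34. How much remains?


Calculate earnings:
7 x $39 = $273
Subtract spending:
$273 - $34 = $239

$239


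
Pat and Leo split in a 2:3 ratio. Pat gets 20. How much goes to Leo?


Find the multiplier:
20 / 2 = 10
Apply to Leo's share:
3 x 10 = 30

30


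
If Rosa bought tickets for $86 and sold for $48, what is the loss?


Selling price = $48
Cost price = $86
Loss = cost price - selling price:
Loss = $86 - $48 = $38

$38


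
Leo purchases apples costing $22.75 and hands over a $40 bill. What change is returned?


Start with the amount paid:
$40
Subtract the price:
$40 - $22.75 = $17.25

$17.25


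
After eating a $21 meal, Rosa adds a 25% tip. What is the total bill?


Calculate the tip:
25% of $21 = $5.25
Add tip to meal cost:
$21 + $5.25 = $26.25

$26.25


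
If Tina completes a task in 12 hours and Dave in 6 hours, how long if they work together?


Tina's rate: 1/12 of the job per hour
Dave's rate: 1/6 of the job per hour
Combined rate: 1/12 + 1/6 = 1/4 per hour
Time = 1 / (1/4) = 4 hours

4 hours


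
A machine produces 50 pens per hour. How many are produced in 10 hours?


Production rate: 50 pens per hour
Time: 10 hours
Total: 50 x 10 = 500 pens

500 pens


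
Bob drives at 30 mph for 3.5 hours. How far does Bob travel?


Use the formula: distance = speed x time
Speed = 30 mph, Time = 3.5 hours
30 x 3.5 = 105 miles

105 miles


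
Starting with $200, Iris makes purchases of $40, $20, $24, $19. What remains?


Add up expenses:
$40 + $20 + $24 + $19 = $103
Subtract from budget:
$200 - $103 = $97

$97


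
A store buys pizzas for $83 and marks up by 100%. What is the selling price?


Calculate the markup amount:
100% of $83 = $83
Add to cost:
$83 + $83 = $166

$166


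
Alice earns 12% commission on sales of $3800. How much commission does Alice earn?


Convert rate to decimal:
12% = 0.12
Multiply by sales:
$3800 x 0.12 = $456

$456


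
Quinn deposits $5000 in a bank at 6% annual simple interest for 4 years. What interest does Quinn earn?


Use the formula I = P x R x T / 100
P x R x T = 5000 x 6 x 4 = 120000
I = 120000 / 100 = $1200

$1200


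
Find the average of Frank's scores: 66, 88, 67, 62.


Add the scores:
66 + 88 + 67 + 62 = 283
Divide by the number of tests:
283 / 4 = 70.75

70.75


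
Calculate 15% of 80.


Convert percentage to decimal:
15% = 0.15
Multiply:
80 x 0.15 = 12

12


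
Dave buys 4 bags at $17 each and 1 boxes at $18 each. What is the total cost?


Cost of bags:
4 x $17 = $68
Cost of boxes:
1 x $18 = $18
Add both:
$68 + $18 = $86

$86


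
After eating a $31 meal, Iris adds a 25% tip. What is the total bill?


Calculate the tip:
25% of $31 = $7.75
Add tip to meal cost:
$31 + $7.75 = $38.75

$38.75


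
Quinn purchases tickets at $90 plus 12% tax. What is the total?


Calculate the tax:
12% of $90 = $10.80
Add tax to price:
$90 + $10.80 = $100.80

$100.80


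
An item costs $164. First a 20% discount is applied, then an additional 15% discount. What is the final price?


First discount:
20% of $164 = $32.80
Price after first discount:
$164 - $32.80 = $131.20
Second discount:
15% of $131.20 = $19.68
Final price:
$131.20 - $19.68 = $111.52

$111.52


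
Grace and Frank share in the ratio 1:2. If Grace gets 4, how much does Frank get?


Find the multiplier:
4 / 1 = 4
Apply to Frank's share:
2 x 4 = 8

8


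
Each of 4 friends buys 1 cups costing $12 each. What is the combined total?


Cost per person:
1 x $12 = $12
Group total:
4 x $12 = $48

$48


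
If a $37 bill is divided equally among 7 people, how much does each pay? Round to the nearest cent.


Total bill: $37
Number of people: 7
Each pays: $37 / 7 = $5.2857... ≈ $5.29

$5.29


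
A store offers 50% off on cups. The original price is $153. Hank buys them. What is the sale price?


Calculate the discount amount:
50% of $153 = $76.50
Subtract from original:
$153 - $76.50 = $76.50

$76.50


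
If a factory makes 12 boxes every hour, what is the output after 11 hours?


Production rate: 12 boxes per hour
Time: 11 hours
Total: 12 x 11 = 132 boxes

132 boxes


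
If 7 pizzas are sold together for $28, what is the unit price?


Total cost: $28
Number of items: 7
Unit price: $28 / 7 = $4

$4


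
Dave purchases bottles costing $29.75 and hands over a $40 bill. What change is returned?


Start with the amount paid:
$40
Subtract the price:
$40 - $29.75 = $10.25

$10.25


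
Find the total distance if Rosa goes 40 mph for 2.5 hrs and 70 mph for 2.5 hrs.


Leg 1 distance:
40 x 2.5 = 100 miles
Leg 2 distance:
70 x 2.5 = 175 miles
Total distance:
100 + 175 = 275 miles

275 miles


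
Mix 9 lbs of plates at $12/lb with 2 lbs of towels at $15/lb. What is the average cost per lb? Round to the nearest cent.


Cost of plates:
9 x $12 = $108
Cost of towels:
2 x $15 = $30
Total cost: $108 + $30 = $138
Total weight: 11 lbs
Average: $138 / 11 = $12.5454... ≈ $12.55/lb

$12.55/lb


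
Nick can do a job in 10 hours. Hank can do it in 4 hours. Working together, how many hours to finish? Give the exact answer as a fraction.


Nick's rate: 1/10 of the job per hour
Hank's rate: 1/4 of the job per hour
Combined rate: 1/10 + 1/4 = 7/20 per hour
Time = 1 / (7/20) = 20/7 hours (≈ 2.86 hours)

20/7 hours


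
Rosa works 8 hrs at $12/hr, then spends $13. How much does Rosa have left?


Calculate earnings:
8 x $12 = $96
Subtract spending:
$96 - $13 = $83

$83


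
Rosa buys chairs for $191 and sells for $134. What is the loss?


Selling price = $134
Cost price = $191
Loss = cost price - selling price:
Loss = $191 - $134 = $57

$57


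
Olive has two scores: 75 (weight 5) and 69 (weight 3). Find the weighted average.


Weighted sum:
5 x 75 + 3 x 69 = 582
Total weight:
5 + 3 = 8
Weighted average:
582 / 8 = 72.75

72.75


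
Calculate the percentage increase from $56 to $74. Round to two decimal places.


Find the absolute change:
|74 - 56| = 18
Divide by original and multiply by 100:
18 / 56 x 100 = 32.1428...% ≈ 32.14%

32.14%


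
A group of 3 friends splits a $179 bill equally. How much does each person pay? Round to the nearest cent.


Total bill: $179
Number of people: 3
Each pays: $179 / 3 = $59.6666... ≈ $59.67

$59.67


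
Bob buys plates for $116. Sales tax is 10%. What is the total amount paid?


Calculate the tax:
10% of $116 = $11.60
Add tax to price:
$116 + $11.60 = $127.60

$127.60


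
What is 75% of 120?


Convert percentage to decimal:
75% = 0.75
Multiply:
120 x 0.75 = 90

90


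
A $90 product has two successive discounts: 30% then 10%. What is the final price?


First discount:
30% of $90 = $27
Price after first discount:
$90 - $27 = $63
Second discount:
10% of $63 = $6.30
Final price:
$63 - $6.30 = $56.70

$56.70


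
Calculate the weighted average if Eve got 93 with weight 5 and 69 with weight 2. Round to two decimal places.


Weighted sum:
5 x 93 + 2 x 69 = 603
Total weight:
5 + 2 = 7
Weighted average:
603 / 7 = 86.1428... ≈ 86.14

86.14


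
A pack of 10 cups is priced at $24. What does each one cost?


Total cost: $24
Number of items: 10
Unit price: $24 / 10 = $2.40

$2.40


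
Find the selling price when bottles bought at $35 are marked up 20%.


Calculate the markup amount:
20% of $35 = $7
Add to cost:
$35 + $7 = $42

$42


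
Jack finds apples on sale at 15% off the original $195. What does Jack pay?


Calculate the discount amount:
15% of $195 = $29.25
Subtract from original:
$195 - $29.25 = $165.75

$165.75


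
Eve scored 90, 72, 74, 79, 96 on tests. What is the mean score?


Add the scores:
90 + 72 + 74 + 79 + 96 = 411
Divide by the number of tests:
411 / 5 = 82.2

82.2


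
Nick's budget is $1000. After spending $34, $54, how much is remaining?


Add up expenses:
$34 + $54 = $88
Subtract from budget:
$1000 - $88 = $912

$912


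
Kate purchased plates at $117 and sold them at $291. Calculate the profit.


Selling price = $291
Cost price = $117
Profit = selling price - cost price:
Profit = $291 - $117 = $174

$174


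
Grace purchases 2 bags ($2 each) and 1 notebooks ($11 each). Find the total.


Cost of bags:
2 x $2 = $4
Cost of notebooks:
1 x $11 = $11
Add both:
$4 + $11 = $15

$15


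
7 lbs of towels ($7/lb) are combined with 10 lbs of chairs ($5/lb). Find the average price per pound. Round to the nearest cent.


Cost of towels:
7 x $7 = $49
Cost of chairs:
10 x $5 = $50
Total cost: $49 + $50 = $99
Total weight: 17 lbs
Average: $99 / 17 = $5.8235... ≈ $5.82/lb

$5.82/lb


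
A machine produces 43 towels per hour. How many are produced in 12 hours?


Production rate: 43 towels per hour
Time: 12 hours
Total: 43 x 12 = 516 towels

516 towels


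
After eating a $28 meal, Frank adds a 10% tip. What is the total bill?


Calculate the tip:
10% of $28 = $2.80
Add tip to meal cost:
$28 + $2.80 = $30.80

$30.80


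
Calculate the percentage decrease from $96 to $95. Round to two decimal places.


Find the absolute change:
|95 - 96| = 1
Divide by original and multiply by 100:
1 / 96 x 100 = 1.0416...% ≈ 1.04%

1.04%


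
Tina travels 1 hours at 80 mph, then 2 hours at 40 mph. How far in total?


Leg 1 distance:
80 x 1 = 80 miles
Leg 2 distance:
40 x 2 = 80 miles
Total distance:
80 + 80 = 160 miles

160 miles


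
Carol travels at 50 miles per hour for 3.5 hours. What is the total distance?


Use the formula: distance = speed x time
Speed = 50 mph, Time = 3.5 hours
50 x 3.5 = 175 miles

175 miles


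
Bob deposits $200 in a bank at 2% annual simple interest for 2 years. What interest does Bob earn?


Use the formula I = P x R x T / 100
P x R x T = 200 x 2 x 2 = 800
I = 800 / 100 = $8

$8


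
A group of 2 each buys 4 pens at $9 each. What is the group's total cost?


Cost per person:
4 x $9 = $36
Group total:
2 x $36 = $72

$72


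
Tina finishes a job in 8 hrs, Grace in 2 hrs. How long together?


Tina's rate: 1/8 of the job per hour
Grace's rate: 1/2 of the job per hour
Combined rate: 1/8 + 1/2 = 5/8 per hour
Time = 1 / (5/8) = 8/5 = 1.6 hours

1.6 hours


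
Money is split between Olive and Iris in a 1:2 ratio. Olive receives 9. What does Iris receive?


Find the multiplier:
9 / 1 = 9
Apply to Iris's share:
2 x 9 = 18

18


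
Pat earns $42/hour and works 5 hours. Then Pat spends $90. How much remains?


Calculate earnings:
5 x $42 = $210
Subtract spending:
$210 - $90 = $120

$120


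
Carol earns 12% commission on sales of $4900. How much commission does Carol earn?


Convert rate to decimal:
12% = 0.12
Multiply by sales:
$4900 x 0.12 = $588

$588


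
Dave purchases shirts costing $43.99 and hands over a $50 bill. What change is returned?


Start with the amount paid:
$50
Subtract the price:
$50 - $43.99 = $6.01

$6.01


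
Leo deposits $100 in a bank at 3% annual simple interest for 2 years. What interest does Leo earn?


Use the formula I = P x R x T / 100
P x R x T = 100 x 3 x 2 = 600
I = 600 / 100 = $6

$6


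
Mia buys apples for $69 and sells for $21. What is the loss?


Selling price = $21
Cost price = $69
Loss = cost price - selling price:
Loss = $69 - $21 = $48

$48


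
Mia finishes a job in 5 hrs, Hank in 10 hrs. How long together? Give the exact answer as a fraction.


Mia's rate: 1/5 of the job per hour
Hank's rate: 1/10 of the job per hour
Combined rate: 1/5 + 1/10 = 3/10 per hour
Time = 1 / (3/10) = 10/3 hours (≈ 3.33 hours)

10/3 hours


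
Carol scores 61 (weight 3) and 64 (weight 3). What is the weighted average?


Weighted sum:
3 x 61 + 3 x 64 = 375
Total weight:
3 + 3 = 6
Weighted average:
375 / 6 = 62.5

62.5


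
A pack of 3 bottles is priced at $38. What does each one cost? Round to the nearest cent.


Total cost: $38
Number of items: 3
Unit price: $38 / 3 = $12.6666... ≈ $12.67

$12.67


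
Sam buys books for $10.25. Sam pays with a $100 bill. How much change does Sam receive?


Start with the amount paid:
$100
Subtract the price:
$100 - $10.25 = $89.75

$89.75


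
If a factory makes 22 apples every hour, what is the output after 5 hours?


Production rate: 22 apples per hour
Time: 5 hours
Total: 22 x 5 = 110 apples

110 apples


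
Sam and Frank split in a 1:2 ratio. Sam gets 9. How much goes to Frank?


Find the multiplier:
9 / 1 = 9
Apply to Frank's share:
2 x 9 = 18

18


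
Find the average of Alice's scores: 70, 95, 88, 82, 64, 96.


Add the scores:
70 + 95 + 88 + 82 + 64 + 96 = 495
Divide by the number of tests:
495 / 6 = 82.5

82.5


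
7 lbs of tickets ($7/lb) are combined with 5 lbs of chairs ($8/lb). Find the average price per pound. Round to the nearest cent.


Cost of tickets:
7 x $7 = $49
Cost of chairs:
5 x $8 = $40
Total cost: $49 + $40 = $89
Total weight: 12 lbs
Average: $89 / 12 = $7.4166... ≈ $7.42/lb

$7.42/lb


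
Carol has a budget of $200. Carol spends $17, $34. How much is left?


Add up expenses:
$17 + $34 = $51
Subtract from budget:
$200 - $51 = $149

$149


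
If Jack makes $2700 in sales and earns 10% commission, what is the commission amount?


Convert rate to decimal:
10% = 0.1
Multiply by sales:
$2700 x 0.1 = $270

$270


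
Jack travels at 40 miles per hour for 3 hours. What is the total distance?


Use the formula: distance = speed x time
Speed = 40 mph, Time = 3 hours
40 x 3 = 120 miles

120 miles


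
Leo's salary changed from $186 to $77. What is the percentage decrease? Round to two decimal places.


Find the absolute change:
|77 - 186| = 109
Divide by original and multiply by 100:
109 / 186 x 100 = 58.6021...% ≈ 58.6%

58.6%


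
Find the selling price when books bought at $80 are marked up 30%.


Calculate the markup amount:
30% of $80 = $24
Add to cost:
$80 + $24 = $104

$104


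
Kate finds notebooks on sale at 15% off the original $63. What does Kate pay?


Calculate the discount amount:
15% of $63 = $9.45
Subtract from original:
$63 - $9.45 = $53.55

$53.55


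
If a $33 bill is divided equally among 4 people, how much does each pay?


Total bill: $33
Number of people: 4
Each pays: $33 / 4 = $8.25

$8.25


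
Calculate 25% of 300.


Convert percentage to decimal:
25% = 0.25
Multiply:
300 x 0.25 = 75

75


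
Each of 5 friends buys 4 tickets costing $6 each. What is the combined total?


Cost per person:
4 x $6 = $24
Group total:
5 x $24 = $120

$120


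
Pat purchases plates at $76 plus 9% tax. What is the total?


Calculate the tax:
9% of $76 = $6.84
Add tax to price:
$76 + $6.84 = $82.84

$82.84


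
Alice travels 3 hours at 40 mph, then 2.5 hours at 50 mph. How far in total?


Leg 1 distance:
40 x 3 = 120 miles
Leg 2 distance:
50 x 2.5 = 125 miles
Total distance:
120 + 125 = 245 miles

245 miles


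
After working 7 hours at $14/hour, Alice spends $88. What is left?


Calculate earnings:
7 x $14 = $98
Subtract spending:
$98 - $88 = $10

$10


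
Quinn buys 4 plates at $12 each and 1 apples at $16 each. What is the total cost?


Cost of plates:
4 x $12 = $48
Cost of apples:
1 x $16 = $16
Add both:
$48 + $16 = $64

$64


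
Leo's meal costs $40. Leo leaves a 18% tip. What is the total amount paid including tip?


Calculate the tip:
18% of $40 = $7.20
Add tip to meal cost:
$40 + $7.20 = $47.20

$47.20


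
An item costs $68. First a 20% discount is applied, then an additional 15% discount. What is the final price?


First discount:
20% of $68 = $13.60
Price after first discount:
$68 - $13.60 = $54.40
Second discount:
15% of $54.40 = $8.16
Final price:
$54.40 - $8.16 = $46.24

$46.24


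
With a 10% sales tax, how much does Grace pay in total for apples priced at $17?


Calculate the tax:
10% of $17 = $1.70
Add tax to price:
$17 + $1.70 = $18.70

$18.70


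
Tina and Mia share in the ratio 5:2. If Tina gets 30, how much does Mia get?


Find the multiplier:
30 / 5 = 6
Apply to Mia's share:
2 x 6 = 12

12


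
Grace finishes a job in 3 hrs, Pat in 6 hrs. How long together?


Grace's rate: 1/3 of the job per hour
Pat's rate: 1/6 of the job per hour
Combined rate: 1/3 + 1/6 = 1/2 per hour
Time = 1 / (1/2) = 2 hours

2 hours


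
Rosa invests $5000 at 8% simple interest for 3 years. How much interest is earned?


Use the formula I = P x R x T / 100
P x R x T = 5000 x 8 x 3 = 120000
I = 120000 / 100 = $1200

$1200


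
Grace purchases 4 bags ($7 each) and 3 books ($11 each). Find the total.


Cost of bags:
4 x $7 = $28
Cost of books:
3 x $11 = $33
Add both:
$28 + $33 = $61

$61


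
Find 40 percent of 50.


Convert percentage to decimal:
40% = 0.4
Multiply:
50 x 0.4 = 20

20


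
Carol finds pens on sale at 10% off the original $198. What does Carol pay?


Calculate the discount amount:
10% of $198 = $19.80
Subtract from original:
$198 - $19.80 = $178.20

$178.20


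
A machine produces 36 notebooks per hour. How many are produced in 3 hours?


Production rate: 36 notebooks per hour
Time: 3 hours
Total: 36 x 3 = 108 notebooks

108 notebooks


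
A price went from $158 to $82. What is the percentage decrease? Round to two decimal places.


Find the absolute change:
|82 - 158| = 76
Divide by original and multiply by 100:
76 / 158 x 100 = 48.1012...% ≈ 48.1%

48.1%


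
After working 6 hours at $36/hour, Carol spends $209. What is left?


Calculate earnings:
6 x $36 = $216
Subtract spending:
$216 - $209 = $7

$7


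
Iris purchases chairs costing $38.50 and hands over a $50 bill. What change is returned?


Start with the amount paid:
$50
Subtract the price:
$50 - $38.50 = $11.50

$11.50


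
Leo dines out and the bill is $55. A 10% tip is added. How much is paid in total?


Calculate the tip:
10% of $55 = $5.50
Add tip to meal cost:
$55 + $5.50 = $60.50

$60.50


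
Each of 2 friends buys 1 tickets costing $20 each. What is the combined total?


Cost per person:
1 x $20 = $20
Group total:
2 x $20 = $40

$40


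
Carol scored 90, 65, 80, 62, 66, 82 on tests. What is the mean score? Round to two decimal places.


Add the scores:
90 + 65 + 80 + 62 + 66 + 82 = 445
Divide by the number of tests:
445 / 6 = 74.1666... ≈ 74.17

74.17


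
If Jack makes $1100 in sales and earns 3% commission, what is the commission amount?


Convert rate to decimal:
3% = 0.03
Multiply by sales:
$1100 x 0.03 = $33

$33


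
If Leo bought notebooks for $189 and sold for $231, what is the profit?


Selling price = $231
Cost price = $189
Profit = selling price - cost price:
Profit = $231 - $189 = $42

$42


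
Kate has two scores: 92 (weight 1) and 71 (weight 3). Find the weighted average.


Weighted sum:
1 x 92 + 3 x 71 = 305
Total weight:
1 + 3 = 4
Weighted average:
305 / 4 = 76.25

76.25


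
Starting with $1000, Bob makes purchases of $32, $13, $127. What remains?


Add up expenses:
$32 + $13 + $127 = $172
Subtract from budget:
$1000 - $172 = $828

$828


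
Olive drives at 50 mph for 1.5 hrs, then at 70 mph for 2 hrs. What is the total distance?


Leg 1 distance:
50 x 1.5 = 75 miles
Leg 2 distance:
70 x 2 = 140 miles
Total distance:
75 + 140 = 215 miles

215 miles


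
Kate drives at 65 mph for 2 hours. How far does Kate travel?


Use the formula: distance = speed x time
Speed = 65 mph, Time = 2 hours
65 x 2 = 130 miles

130 miles


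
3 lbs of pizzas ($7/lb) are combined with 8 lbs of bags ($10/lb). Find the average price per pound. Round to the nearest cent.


Cost of pizzas:
3 x $7 = $21
Cost of bags:
8 x $10 = $80
Total cost: $21 + $80 = $101
Total weight: 11 lbs
Average: $101 / 11 = $9.1818... ≈ $9.18/lb

$9.18/lb


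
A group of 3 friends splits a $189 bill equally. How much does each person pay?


Total bill: $189
Number of people: 3
Each pays: $189 / 3 = $63

$63


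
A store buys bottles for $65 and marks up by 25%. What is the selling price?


Calculate the markup amount:
25% of $65 = $16.25
Add to cost:
$65 + $16.25 = $81.25

$81.25


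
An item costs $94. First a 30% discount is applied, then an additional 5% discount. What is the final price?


First discount:
30% of $94 = $28.20
Price after first discount:
$94 - $28.20 = $65.80
Second discount:
5% of $65.80 = $3.29
Final price:
$65.80 - $3.29 = $62.51

$62.51
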